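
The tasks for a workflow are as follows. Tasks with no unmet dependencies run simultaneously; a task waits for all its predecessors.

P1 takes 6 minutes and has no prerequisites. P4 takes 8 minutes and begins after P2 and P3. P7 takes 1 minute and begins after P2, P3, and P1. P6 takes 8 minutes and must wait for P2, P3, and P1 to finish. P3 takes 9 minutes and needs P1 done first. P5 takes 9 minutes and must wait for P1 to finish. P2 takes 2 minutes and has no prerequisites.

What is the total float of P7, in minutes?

Critical path: P1→P3→P4 = 6+9+8 = 23, so the finish is 23 minutes.
P7 finishes as early as 16 and must finish by 23.
Slack of P7 = 22 − 15 = 7 minutes.

7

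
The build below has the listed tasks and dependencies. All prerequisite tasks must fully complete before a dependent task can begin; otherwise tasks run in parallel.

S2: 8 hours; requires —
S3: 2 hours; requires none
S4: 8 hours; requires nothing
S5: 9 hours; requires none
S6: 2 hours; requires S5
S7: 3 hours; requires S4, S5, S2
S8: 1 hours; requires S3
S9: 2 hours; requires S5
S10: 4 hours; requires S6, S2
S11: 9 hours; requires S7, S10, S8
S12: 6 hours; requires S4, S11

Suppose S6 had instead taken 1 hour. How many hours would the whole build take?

29

The binding path is S5→S6→S10→S11→S12 = 9+2+4+9+6 = 30; finish at 30 hours.
Since S6 is critical, the -1 change carries straight to that chain (now 29 hours).
No other chain overtakes it, so the finish is 29 hours.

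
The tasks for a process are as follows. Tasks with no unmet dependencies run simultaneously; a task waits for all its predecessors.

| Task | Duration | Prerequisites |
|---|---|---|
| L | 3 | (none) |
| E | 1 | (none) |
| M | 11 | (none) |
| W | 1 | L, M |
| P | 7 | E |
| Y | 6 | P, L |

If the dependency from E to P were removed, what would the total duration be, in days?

13

Before: longest chain E→P→Y = 1+7+6 = 14, finish 14.
Without E→P, P's earliest start moves from 1 to 0.
New critical path: P→Y = 7+6 = 13 ⇒ 13 days.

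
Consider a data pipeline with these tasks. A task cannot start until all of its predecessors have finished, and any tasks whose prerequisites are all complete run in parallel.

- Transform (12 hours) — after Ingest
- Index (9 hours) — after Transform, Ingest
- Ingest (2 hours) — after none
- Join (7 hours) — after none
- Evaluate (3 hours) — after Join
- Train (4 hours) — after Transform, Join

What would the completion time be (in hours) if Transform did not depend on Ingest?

21

With the dependency in place, Ingest→Transform→Index = 2+12+9 = 23 sets the finish at 23 hours.
Without Ingest→Transform, Transform's earliest start moves from 2 to 0.
New critical path: Transform→Index = 12+9 = 21 ⇒ 21 hours.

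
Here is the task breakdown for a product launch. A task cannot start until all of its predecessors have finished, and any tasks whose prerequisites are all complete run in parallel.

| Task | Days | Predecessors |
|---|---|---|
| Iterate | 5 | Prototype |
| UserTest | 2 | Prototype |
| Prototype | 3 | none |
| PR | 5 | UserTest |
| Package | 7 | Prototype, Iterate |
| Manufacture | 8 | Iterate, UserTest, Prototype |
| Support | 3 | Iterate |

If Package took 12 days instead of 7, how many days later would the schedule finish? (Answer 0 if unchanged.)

4

The binding path is Prototype→Iterate→Manufacture = 3+5+8 = 16; finish at 16 days.
Package has 1 day of float (longest path through it is 15).
Now Prototype→Iterate→Package = 3+5+12 = 20 is longest, so the finish becomes 20 days.
Change in finish: 20 − 16 = +4 days.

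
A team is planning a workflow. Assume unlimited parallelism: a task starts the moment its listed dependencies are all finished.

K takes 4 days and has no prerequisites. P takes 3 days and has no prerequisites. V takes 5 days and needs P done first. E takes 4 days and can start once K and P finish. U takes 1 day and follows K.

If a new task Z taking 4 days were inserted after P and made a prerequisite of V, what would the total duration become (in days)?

12

Originally the project takes 8 days.
With Z inserted, V now waits for max(P, Z).
New critical path: P→Z→V = 3+4+5 = 12 ⇒ 12 days.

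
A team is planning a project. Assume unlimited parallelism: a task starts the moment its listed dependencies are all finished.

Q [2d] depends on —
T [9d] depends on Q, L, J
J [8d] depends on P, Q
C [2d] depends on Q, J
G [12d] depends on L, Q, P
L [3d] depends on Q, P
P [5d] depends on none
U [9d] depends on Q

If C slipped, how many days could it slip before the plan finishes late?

Critical path: P→J→T = 5+8+9 = 22, so the finish is 22 days.
The longest chain containing C totals 15 days.
Slack of C = 20 − 13 = 7 days.

7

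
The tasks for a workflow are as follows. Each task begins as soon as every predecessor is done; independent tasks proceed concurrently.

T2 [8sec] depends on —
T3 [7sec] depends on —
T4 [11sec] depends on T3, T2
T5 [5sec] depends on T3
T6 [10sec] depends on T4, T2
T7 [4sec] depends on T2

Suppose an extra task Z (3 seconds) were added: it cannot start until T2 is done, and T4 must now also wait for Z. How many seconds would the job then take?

32

Originally the job takes 29 seconds.
With Z inserted, T4 now waits for max(T3, T2, Z).
New critical path: T2→Z→T4→T6 = 8+3+11+10 = 32 ⇒ 32 seconds.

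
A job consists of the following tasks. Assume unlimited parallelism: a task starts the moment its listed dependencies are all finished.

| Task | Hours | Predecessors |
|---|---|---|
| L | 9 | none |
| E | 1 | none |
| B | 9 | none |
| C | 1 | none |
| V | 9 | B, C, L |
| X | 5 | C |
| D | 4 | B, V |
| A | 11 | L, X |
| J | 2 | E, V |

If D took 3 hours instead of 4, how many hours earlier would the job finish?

1

Baseline: L→V→D = 9+9+4 = 22 → 22 hours.
D is on the critical path; changing it to 3 makes that path 21 hours.
The critical path is still L→V→D; finish is now 21 hours.
Change in finish: 21 − 22 = -1 hours.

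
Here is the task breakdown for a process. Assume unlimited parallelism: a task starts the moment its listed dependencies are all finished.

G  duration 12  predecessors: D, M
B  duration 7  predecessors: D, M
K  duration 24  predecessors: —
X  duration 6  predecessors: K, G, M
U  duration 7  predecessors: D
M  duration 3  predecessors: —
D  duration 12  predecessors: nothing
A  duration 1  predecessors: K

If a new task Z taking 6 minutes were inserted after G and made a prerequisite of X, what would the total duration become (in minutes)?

Originally the plan takes 30 minutes.
With Z inserted, X now waits for max(K, G, M, Z).
New critical path: D→G→Z→X = 12+12+6+6 = 36 ⇒ 36 minutes.

36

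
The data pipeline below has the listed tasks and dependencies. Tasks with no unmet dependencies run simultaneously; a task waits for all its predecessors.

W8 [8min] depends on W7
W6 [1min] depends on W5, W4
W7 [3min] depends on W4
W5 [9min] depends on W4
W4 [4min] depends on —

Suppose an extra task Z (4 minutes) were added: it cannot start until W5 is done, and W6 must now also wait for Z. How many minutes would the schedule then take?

Originally the schedule takes 15 minutes.
With Z inserted, W6 now waits for max(W5, W4, Z).
New critical path: W4→W5→Z→W6 = 4+9+4+1 = 18 ⇒ 18 minutes.

18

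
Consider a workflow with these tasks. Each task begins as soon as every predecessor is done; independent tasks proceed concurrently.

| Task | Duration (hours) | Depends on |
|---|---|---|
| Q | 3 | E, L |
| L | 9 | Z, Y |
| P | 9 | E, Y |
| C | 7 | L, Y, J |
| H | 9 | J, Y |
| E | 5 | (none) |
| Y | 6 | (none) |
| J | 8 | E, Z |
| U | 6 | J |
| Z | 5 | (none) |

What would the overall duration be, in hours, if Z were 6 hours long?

Critical path before the change: Z→J→H = 5+8+9 = 22 giving 22 hours.
Z lies on that path, so at 6 hours the path becomes 23 hours.
No other chain overtakes it, so the finish is 23 hours.

23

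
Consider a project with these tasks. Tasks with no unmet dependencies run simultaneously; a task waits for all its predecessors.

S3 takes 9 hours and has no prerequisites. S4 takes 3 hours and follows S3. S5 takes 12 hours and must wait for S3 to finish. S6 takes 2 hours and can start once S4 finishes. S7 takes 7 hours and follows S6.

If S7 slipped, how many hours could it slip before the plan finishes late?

The longest chain is S3→S4→S6→S7 = 9+3+2+7 = 21; overall finish 21 hours.
Longest path through S7: 21 hours (earliest finish 21, latest finish 21).
So S7 can slip 21 − 21 = 0 hours.

0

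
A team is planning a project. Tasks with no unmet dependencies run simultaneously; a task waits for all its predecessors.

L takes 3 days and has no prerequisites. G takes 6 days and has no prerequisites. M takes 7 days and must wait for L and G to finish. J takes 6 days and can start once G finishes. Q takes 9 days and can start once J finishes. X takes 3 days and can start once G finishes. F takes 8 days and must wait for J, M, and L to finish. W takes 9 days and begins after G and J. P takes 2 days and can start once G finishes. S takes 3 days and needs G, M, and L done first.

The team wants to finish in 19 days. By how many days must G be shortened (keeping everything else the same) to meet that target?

Current finish: 21 days; target: 19.
G is on every critical path, so each day cut from G cuts the finish by one (this holds down to a finish of 18).
Need 21 − 19 = 2 days off G → G becomes 4 days, finish becomes 19.

2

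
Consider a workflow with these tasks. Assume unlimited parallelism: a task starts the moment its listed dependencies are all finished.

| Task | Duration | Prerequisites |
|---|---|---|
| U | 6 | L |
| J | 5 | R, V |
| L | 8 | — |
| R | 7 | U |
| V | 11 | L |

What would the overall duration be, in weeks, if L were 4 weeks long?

Actual critical path: L→U→R→J = 8+6+7+5 = 26 ⇒ 26 weeks.
L lies on that path, so at 4 weeks the path becomes 22 weeks.
No other chain overtakes it, so the finish is 22 weeks.

22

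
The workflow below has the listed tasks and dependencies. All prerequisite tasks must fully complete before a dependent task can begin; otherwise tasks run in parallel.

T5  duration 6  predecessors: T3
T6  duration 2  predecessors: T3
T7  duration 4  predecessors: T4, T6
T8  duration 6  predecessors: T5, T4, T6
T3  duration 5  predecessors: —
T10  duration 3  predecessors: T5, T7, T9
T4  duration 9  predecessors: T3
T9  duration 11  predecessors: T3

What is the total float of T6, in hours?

7

The longest chain is T3→T4→T7→T10 = 5+9+4+3 = 21; overall finish 21 hours.
T6 finishes as early as 7 and must finish by 14.
Slack of T6 = 12 − 5 = 7 hours.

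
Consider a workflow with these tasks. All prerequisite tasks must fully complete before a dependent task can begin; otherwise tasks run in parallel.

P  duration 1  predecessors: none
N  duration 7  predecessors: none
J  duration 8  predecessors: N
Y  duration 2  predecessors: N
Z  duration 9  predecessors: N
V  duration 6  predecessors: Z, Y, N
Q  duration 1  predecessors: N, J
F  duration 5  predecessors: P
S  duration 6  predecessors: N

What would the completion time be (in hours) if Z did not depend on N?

Before: longest chain N→Z→V = 7+9+6 = 22, finish 22.
Without N→Z, Z's earliest start moves from 7 to 0.
After: N→J→Q = 7+8+1 = 16 → 16 hours.

16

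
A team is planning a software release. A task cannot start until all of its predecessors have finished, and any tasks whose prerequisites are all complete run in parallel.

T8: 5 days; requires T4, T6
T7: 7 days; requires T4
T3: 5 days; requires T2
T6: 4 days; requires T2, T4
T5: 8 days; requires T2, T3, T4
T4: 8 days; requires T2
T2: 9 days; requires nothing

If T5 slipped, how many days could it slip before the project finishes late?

T2→T4→T6→T8 = 9+8+4+5 = 26 sets the makespan at 26 days.
T5 finishes as early as 25 and must finish by 26.
Float = 26 − 25 = 1.

1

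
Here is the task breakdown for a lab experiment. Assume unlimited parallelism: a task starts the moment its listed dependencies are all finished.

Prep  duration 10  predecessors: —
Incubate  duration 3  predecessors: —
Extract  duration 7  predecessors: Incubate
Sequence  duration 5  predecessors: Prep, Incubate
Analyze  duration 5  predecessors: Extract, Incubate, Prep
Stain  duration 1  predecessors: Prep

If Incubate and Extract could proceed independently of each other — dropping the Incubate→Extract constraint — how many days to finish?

Before: longest chain Prep→Sequence = 10+5 = 15, finish 15.
Without Incubate→Extract, Extract's earliest start moves from 3 to 0.
New critical path: Prep→Sequence = 10+5 = 15 ⇒ 15 days.

15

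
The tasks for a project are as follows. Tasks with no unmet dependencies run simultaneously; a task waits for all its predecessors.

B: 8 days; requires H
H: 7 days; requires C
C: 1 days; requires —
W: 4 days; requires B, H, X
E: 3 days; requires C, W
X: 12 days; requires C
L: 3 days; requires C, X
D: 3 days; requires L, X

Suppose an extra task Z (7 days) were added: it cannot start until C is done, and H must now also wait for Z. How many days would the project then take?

Originally the project takes 23 days.
With Z inserted, H now waits for max(C, Z).
New critical path: C→Z→H→B→W→E = 1+7+7+8+4+3 = 30 ⇒ 30 days.

30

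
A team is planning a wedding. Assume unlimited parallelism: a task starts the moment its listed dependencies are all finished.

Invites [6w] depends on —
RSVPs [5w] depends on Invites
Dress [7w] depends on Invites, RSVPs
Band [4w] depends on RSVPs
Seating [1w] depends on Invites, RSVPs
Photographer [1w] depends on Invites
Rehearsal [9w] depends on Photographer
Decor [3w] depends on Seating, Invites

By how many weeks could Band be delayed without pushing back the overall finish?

Invites→RSVPs→Dress = 6+5+7 = 18 sets the makespan at 18 weeks.
Longest path through Band: 15 weeks (earliest finish 15, latest finish 18).
Float = 18 − 15 = 3.

3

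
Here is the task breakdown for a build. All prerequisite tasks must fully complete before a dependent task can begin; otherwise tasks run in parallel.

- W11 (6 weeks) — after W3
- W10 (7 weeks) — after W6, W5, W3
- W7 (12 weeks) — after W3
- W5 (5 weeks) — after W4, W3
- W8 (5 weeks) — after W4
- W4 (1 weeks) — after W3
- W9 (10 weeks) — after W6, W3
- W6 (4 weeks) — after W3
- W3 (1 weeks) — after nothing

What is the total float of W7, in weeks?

2

The longest chain is W3→W6→W9 = 1+4+10 = 15; overall finish 15 weeks.
Longest path through W7: 13 weeks (earliest finish 13, latest finish 15).
So W7 can slip 15 − 13 = 2 weeks.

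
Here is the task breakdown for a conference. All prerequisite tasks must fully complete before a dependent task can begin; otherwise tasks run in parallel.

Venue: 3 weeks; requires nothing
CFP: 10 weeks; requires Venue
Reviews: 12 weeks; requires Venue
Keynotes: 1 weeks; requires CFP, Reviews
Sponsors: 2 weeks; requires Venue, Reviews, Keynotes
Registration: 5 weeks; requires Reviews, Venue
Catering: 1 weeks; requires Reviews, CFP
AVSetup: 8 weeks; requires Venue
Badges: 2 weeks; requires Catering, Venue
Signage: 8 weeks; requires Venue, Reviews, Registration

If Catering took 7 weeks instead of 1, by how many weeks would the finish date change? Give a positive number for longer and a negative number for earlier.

0

Baseline: Venue→Reviews→Registration→Signage = 3+12+5+8 = 28 → 28 weeks.
Catering has 10 weeks of float (longest path through it is 18).
That remains the longest chain; total 28 weeks.
Change in finish: 28 − 28 = +0 weeks.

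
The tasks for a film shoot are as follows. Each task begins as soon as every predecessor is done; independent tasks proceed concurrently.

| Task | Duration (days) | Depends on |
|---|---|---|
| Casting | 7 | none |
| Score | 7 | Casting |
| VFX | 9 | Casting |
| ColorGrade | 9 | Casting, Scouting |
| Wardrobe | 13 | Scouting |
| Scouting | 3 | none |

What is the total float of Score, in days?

2

Critical path: Casting→VFX = 7+9 = 16, so the finish is 16 days.
Longest path through Score: 14 days (earliest finish 14, latest finish 16).
So Score can slip 16 − 14 = 2 days.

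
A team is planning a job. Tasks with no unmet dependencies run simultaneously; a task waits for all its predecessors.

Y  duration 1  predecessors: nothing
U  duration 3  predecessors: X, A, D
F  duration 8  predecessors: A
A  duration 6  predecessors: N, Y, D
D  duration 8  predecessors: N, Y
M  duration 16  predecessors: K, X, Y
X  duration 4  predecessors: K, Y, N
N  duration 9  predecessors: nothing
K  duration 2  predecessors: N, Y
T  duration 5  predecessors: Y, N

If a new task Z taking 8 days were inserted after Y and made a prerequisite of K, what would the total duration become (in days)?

Originally the plan takes 31 days.
With Z inserted, K now waits for max(N, Y, Z).
New critical path: N→K→X→M = 9+2+4+16 = 31 ⇒ 31 days.

31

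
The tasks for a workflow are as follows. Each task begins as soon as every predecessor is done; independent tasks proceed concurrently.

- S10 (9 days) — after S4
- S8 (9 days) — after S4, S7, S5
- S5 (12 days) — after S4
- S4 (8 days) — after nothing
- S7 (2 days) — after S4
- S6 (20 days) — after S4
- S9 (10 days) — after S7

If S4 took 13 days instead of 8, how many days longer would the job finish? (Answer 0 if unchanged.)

Critical path before the change: S4→S5→S8 = 8+12+9 = 29 giving 29 days.
S4 lies on that path, so at 13 days the path becomes 34 days.
No other chain overtakes it, so the finish is 34 days.
Change in finish: 34 − 29 = +5 days.

5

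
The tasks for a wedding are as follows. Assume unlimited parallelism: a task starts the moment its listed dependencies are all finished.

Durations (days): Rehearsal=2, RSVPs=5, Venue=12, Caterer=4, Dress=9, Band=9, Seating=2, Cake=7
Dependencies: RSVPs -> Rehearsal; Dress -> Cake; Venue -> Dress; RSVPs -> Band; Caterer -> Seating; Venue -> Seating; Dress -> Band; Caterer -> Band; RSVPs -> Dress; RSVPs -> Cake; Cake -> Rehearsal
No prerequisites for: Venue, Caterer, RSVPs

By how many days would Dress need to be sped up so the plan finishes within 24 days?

6

Current finish: 30 days; target: 24.
Dress is on every critical path, so each day cut from Dress cuts the finish by one (this holds down to a finish of 22).
Need 30 − 24 = 6 days off Dress → Dress becomes 3 days, finish becomes 24.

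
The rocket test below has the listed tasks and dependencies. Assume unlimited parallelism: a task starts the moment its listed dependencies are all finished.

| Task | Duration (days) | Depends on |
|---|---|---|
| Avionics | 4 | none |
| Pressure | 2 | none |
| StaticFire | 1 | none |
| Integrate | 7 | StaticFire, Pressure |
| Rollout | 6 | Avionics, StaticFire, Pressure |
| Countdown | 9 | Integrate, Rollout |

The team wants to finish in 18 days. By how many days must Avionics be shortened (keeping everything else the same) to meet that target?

Current finish: 19 days; target: 18.
Avionics is on every critical path, so each day cut from Avionics cuts the finish by one (this holds down to a finish of 18).
Need 19 − 18 = 1 day off Avionics → Avionics becomes 3 days, finish becomes 18.

1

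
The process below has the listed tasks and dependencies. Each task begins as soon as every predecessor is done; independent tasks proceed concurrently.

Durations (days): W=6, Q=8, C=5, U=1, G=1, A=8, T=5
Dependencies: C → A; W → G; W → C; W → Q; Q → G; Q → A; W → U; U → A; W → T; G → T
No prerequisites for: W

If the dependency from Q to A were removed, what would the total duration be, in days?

20

Original critical path: W→Q→A = 6+8+8 = 22 ⇒ 22 days.
Without Q→A, A's earliest start moves from 14 to 11.
The longest chain is now W→Q→G→T = 6+8+1+5 = 20, so the job takes 20 days.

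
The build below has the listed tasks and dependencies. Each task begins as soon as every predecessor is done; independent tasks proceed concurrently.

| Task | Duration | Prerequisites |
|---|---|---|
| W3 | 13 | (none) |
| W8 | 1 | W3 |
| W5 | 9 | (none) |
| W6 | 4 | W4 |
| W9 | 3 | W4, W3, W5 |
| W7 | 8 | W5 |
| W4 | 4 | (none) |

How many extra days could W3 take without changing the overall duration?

1

Critical path: W5→W7 = 9+8 = 17, so the finish is 17 days.
Longest path through W3: 16 days (earliest finish 13, latest finish 14).
So W3 can slip 14 − 13 = 1 day.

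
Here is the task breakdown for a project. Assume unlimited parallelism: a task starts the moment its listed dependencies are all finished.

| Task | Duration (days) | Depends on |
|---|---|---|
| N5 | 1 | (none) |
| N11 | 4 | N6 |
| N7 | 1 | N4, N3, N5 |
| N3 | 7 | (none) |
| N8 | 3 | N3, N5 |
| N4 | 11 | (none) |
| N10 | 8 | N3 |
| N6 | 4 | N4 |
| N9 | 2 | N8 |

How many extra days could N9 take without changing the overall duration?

7

The longest chain is N4→N6→N11 = 11+4+4 = 19; overall finish 19 days.
Longest path through N9: 12 days (earliest finish 12, latest finish 19).
Float = 19 − 12 = 7.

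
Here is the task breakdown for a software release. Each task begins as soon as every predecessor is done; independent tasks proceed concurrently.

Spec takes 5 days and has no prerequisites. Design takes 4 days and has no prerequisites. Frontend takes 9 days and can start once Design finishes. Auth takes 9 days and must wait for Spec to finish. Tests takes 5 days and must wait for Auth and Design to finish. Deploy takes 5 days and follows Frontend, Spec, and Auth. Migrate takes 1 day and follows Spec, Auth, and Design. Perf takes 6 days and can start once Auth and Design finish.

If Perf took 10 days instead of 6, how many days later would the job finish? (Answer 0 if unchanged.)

As given, the longest chain is Spec→Auth→Perf = 5+9+6 = 20, so the finish is 20 days.
Perf is on the critical path; changing it to 10 makes that path 24 days.
The critical path is still Spec→Auth→Perf; finish is now 24 days.
Change in finish: 24 − 20 = +4 days.

4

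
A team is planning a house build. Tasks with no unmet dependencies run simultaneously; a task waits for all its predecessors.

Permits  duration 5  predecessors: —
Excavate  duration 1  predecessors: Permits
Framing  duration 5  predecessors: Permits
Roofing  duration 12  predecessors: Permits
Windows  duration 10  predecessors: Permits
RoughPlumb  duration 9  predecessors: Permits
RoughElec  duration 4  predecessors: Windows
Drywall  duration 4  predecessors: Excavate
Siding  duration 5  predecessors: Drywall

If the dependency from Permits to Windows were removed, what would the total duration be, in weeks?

17

With the dependency in place, Permits→Windows→RoughElec = 5+10+4 = 19 sets the finish at 19 weeks.
Without Permits→Windows, Windows's earliest start moves from 5 to 0.
The longest chain is now Permits→Roofing = 5+12 = 17, so the plan takes 17 weeks.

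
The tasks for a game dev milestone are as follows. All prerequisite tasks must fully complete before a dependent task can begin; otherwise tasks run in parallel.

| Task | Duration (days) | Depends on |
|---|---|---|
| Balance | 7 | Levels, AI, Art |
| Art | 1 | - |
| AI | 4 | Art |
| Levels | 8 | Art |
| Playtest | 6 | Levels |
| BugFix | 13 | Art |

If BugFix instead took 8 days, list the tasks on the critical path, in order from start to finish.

Baseline: Art→Levels→Balance = 1+8+7 = 16 → 16 days.
BugFix is off the critical path — its longest chain is 14 days, giving 2 of slack.
No other chain overtakes it, so the finish is 16 days.

Art, Levels, Balance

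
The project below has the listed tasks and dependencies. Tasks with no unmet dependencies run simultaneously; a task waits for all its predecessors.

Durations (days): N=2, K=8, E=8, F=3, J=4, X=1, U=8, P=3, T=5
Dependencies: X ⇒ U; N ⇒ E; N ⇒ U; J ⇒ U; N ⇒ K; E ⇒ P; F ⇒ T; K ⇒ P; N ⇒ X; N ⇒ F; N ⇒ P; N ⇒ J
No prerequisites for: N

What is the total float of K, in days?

1

Critical path: N→J→U = 2+4+8 = 14, so the finish is 14 days.
The longest chain containing K totals 13 days.
So K can slip 11 − 10 = 1 day.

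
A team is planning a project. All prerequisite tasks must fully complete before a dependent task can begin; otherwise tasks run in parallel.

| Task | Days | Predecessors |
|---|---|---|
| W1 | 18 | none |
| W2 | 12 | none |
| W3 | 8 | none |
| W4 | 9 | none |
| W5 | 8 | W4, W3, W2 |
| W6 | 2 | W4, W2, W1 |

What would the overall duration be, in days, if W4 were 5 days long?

Critical path before the change: W1→W6 = 18+2 = 20 giving 20 days.
W4 is off the critical path — its longest chain is 17 days, giving 3 of slack.
The critical path is still W1→W6; finish is now 20 days.

20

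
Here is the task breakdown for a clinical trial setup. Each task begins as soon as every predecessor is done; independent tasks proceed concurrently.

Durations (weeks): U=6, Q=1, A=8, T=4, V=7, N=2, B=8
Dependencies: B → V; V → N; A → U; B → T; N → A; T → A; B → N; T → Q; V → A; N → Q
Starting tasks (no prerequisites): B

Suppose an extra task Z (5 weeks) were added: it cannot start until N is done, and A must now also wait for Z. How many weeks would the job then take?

36

Originally the job takes 31 weeks.
With Z inserted, A now waits for max(T, N, V, Z).
New critical path: B→V→N→Z→A→U = 8+7+2+5+8+6 = 36 ⇒ 36 weeks.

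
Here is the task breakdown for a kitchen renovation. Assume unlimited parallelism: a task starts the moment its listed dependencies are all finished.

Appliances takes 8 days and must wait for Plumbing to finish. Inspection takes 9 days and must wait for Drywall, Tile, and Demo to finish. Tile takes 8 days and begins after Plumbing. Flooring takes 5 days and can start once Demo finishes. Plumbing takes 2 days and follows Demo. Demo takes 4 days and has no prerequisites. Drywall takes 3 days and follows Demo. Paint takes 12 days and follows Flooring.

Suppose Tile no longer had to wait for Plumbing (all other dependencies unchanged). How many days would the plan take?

Original critical path: Demo→Plumbing→Tile→Inspection = 4+2+8+9 = 23 ⇒ 23 days.
Without Plumbing→Tile, Tile's earliest start moves from 6 to 0.
The longest chain is now Demo→Flooring→Paint = 4+5+12 = 21, so the plan takes 21 days.

21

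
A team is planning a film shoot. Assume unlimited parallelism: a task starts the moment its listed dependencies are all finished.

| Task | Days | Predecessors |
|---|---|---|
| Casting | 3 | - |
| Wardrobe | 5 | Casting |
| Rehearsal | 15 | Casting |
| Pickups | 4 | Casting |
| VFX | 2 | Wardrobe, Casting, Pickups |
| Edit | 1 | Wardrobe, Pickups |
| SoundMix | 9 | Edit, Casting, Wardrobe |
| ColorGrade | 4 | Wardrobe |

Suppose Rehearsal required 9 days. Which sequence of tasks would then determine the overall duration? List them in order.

Casting, Wardrobe, Edit, SoundMix

Actual critical path: Casting→Rehearsal = 3+15 = 18 ⇒ 18 days.
Rehearsal is on the critical path; changing it to 9 makes that path 12 days.
Now Casting→Wardrobe→Edit→SoundMix = 3+5+1+9 = 18 is longest, so the finish becomes 18 days.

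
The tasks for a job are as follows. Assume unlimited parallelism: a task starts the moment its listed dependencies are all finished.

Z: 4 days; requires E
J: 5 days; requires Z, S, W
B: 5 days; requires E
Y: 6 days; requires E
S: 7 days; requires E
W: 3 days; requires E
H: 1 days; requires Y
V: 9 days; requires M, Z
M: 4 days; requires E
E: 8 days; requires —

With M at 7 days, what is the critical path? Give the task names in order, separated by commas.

Baseline: E→M→V = 8+4+9 = 21 → 21 days.
M lies on that path, so at 7 days the path becomes 24 days.
That remains the longest chain; total 24 days.

E, M, V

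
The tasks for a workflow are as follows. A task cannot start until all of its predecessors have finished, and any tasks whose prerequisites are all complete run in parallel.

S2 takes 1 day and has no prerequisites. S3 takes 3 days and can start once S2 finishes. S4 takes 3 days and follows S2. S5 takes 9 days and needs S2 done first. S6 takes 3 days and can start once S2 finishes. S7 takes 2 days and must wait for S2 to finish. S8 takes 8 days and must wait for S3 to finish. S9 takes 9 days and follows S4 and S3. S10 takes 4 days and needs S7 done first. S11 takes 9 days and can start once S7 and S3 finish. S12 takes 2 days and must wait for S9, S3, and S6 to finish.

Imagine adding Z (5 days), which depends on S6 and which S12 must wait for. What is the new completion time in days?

Originally the plan takes 15 days.
With Z inserted, S12 now waits for max(S9, S3, S6, Z).
New critical path: S2→S3→S9→S12 = 1+3+9+2 = 15 ⇒ 15 days.

15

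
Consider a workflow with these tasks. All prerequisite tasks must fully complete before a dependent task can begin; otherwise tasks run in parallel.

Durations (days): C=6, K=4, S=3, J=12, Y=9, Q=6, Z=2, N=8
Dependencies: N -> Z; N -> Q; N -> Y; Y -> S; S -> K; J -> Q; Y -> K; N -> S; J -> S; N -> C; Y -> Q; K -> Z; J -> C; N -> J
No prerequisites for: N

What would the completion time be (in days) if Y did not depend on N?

29

Before: longest chain N→J→S→K→Z = 8+12+3+4+2 = 29, finish 29.
Without N→Y, Y's earliest start moves from 8 to 0.
The longest chain is now N→J→S→K→Z = 8+12+3+4+2 = 29, so the plan takes 29 days.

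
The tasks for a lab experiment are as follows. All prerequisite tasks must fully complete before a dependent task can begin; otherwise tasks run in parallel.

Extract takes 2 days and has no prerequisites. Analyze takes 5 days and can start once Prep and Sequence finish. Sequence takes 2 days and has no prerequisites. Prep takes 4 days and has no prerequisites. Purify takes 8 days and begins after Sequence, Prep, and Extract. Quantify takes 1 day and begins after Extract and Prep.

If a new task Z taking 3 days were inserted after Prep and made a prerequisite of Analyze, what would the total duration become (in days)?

12

Originally the project takes 12 days.
With Z inserted, Analyze now waits for max(Prep, Sequence, Z).
New critical path: Prep→Z→Analyze = 4+3+5 = 12 ⇒ 12 days.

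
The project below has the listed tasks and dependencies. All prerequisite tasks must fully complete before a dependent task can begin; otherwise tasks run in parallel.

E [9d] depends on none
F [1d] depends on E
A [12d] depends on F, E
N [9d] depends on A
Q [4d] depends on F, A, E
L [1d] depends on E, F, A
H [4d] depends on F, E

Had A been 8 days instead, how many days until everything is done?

The binding path is E→F→A→N = 9+1+12+9 = 31; finish at 31 days.
Since A is critical, the -4 change carries straight to that chain (now 27 days).
No other chain overtakes it, so the finish is 27 days.

27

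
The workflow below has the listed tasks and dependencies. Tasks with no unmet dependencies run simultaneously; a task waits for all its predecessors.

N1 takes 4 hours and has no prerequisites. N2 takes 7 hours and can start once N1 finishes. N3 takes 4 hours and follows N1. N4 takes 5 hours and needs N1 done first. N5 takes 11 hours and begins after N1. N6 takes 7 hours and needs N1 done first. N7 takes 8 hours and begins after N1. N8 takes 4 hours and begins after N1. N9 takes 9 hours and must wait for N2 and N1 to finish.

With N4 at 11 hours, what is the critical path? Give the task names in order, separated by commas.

Critical path before the change: N1→N2→N9 = 4+7+9 = 20 giving 20 hours.
The longest path through N4 is only 9 hours, so N4 has float 11.
That remains the longest chain; total 20 hours.

N1, N2, N9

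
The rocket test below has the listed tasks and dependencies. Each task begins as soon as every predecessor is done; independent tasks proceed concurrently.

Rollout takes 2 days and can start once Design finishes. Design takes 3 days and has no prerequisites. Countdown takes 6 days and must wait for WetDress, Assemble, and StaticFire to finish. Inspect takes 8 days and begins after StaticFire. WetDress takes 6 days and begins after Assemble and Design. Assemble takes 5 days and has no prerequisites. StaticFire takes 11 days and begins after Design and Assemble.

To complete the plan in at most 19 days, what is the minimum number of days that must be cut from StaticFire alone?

5

Current finish: 24 days; target: 19.
StaticFire is on every critical path, so each day cut from StaticFire cuts the finish by one (this holds down to a finish of 17).
Need 24 − 19 = 5 days off StaticFire → StaticFire becomes 6 days, finish becomes 19.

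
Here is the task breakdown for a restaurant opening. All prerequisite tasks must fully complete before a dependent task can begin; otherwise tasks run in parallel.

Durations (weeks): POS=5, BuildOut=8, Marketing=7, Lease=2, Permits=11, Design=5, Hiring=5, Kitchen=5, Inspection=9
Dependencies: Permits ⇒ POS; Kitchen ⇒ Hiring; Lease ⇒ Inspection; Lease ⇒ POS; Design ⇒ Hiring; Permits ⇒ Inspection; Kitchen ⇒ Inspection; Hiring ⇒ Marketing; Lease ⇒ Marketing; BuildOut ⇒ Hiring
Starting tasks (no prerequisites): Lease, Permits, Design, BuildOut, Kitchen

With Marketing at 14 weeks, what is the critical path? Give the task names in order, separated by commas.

BuildOut, Hiring, Marketing

As given, the longest chain is BuildOut→Hiring→Marketing = 8+5+7 = 20, so the finish is 20 weeks.
Marketing is on the critical path; changing it to 14 makes that path 27 weeks.
The critical path is still BuildOut→Hiring→Marketing; finish is now 27 weeks.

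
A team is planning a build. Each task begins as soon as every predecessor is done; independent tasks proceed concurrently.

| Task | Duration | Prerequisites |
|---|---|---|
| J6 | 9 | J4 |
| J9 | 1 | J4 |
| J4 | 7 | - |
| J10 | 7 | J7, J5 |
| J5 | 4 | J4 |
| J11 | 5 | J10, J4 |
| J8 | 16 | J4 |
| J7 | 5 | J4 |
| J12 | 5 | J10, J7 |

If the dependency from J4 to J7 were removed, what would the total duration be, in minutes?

23

Original critical path: J4→J7→J10→J11 = 7+5+7+5 = 24 ⇒ 24 minutes.
Without J4→J7, J7's earliest start moves from 7 to 0.
New critical path: J4→J5→J10→J11 = 7+4+7+5 = 23 ⇒ 23 minutes.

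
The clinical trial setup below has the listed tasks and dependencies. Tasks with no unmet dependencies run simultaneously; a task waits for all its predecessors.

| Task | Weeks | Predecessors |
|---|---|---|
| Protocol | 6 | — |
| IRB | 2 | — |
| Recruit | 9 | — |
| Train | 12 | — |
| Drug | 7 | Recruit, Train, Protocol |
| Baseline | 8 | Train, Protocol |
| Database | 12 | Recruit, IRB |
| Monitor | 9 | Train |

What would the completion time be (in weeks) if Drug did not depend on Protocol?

Before: longest chain Recruit→Database = 9+12 = 21, finish 21.
Dropping Protocol→Drug doesn't change Drug's earliest start (12); another predecessor still binds.
The longest chain is now Recruit→Database = 9+12 = 21, so the clinical trial setup takes 21 weeks.

21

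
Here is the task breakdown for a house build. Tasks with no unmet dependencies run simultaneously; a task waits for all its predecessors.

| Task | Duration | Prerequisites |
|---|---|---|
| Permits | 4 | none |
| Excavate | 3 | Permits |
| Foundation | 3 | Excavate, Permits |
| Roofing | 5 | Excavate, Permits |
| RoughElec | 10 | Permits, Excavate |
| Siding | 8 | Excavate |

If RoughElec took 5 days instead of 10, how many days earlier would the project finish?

2

Actual critical path: Permits→Excavate→RoughElec = 4+3+10 = 17 ⇒ 17 days.
Since RoughElec is critical, the -5 change carries straight to that chain (now 12 days).
Now Permits→Excavate→Siding = 4+3+8 = 15 is longest, so the finish becomes 15 days.
Change in finish: 15 − 17 = -2 days.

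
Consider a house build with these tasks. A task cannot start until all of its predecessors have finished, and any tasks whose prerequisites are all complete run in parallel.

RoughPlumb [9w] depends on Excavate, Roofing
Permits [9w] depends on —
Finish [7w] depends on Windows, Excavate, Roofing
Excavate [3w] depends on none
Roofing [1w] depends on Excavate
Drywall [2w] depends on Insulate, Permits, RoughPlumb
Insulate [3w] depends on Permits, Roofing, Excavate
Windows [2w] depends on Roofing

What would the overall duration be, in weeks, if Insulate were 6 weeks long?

As given, the longest chain is Excavate→Roofing→RoughPlumb→Drywall = 3+1+9+2 = 15, so the finish is 15 weeks.
The longest path through Insulate is only 14 weeks, so Insulate has float 1.
The binding chain switches to Permits→Insulate→Drywall = 9+6+2 = 17; finish 17 weeks.

17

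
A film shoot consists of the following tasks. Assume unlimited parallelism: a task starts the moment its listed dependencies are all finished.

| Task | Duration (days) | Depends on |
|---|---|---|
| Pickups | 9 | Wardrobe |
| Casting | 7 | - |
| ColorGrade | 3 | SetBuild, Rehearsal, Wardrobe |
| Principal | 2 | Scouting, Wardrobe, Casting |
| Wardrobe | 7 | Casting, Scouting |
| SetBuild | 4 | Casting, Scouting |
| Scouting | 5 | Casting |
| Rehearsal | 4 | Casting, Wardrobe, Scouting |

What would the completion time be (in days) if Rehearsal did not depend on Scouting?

With the dependency in place, Casting→Scouting→Wardrobe→Pickups = 7+5+7+9 = 28 sets the finish at 28 days.
Dropping Scouting→Rehearsal doesn't change Rehearsal's earliest start (19); another predecessor still binds.
The longest chain is now Casting→Scouting→Wardrobe→Pickups = 7+5+7+9 = 28, so the job takes 28 days.

28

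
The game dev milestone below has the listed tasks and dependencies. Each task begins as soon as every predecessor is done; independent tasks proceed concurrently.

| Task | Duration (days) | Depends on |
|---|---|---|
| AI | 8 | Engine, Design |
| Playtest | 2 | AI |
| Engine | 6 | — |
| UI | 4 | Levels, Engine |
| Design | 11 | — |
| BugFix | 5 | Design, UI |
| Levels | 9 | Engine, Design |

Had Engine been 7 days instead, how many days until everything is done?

The binding path is Design→Levels→UI→BugFix = 11+9+4+5 = 29; finish at 29 days.
Engine is off the critical path — its longest chain is 24 days, giving 5 of slack.
No other chain overtakes it, so the finish is 29 days.

29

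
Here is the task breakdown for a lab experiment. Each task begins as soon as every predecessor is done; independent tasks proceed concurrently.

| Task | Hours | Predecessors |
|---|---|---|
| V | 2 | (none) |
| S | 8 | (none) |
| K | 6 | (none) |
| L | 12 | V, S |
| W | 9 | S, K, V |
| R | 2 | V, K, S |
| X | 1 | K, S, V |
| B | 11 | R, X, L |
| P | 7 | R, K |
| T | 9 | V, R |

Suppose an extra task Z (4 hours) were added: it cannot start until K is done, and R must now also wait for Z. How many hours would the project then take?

31

Originally the project takes 31 hours.
With Z inserted, R now waits for max(V, K, S, Z).
New critical path: S→L→B = 8+12+11 = 31 ⇒ 31 hours.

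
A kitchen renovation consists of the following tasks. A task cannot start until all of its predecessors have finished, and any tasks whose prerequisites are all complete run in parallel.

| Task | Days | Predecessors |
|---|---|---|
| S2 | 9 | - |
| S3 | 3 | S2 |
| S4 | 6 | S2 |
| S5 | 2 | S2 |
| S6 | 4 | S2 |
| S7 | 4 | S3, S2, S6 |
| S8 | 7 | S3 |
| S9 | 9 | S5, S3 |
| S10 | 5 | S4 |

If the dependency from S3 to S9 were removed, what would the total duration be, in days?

Original critical path: S2→S3→S9 = 9+3+9 = 21 ⇒ 21 days.
Without S3→S9, S9's earliest start moves from 12 to 11.
The longest chain is now S2→S4→S10 = 9+6+5 = 20, so the job takes 20 days.

20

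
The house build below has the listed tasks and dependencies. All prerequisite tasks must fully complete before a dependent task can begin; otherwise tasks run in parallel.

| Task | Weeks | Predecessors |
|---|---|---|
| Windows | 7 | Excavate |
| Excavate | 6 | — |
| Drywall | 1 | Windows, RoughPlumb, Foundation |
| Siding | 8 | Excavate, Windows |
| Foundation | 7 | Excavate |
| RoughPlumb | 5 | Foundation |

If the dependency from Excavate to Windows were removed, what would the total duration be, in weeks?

19

Before: longest chain Excavate→Windows→Siding = 6+7+8 = 21, finish 21.
Without Excavate→Windows, Windows's earliest start moves from 6 to 0.
After: Excavate→Foundation→RoughPlumb→Drywall = 6+7+5+1 = 19 → 19 weeks.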